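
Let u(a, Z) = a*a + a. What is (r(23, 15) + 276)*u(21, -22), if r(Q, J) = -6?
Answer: 124740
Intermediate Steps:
u(a, Z) = a + a**2 (u(a, Z) = a**2 + a = a + a**2)
(r(23, 15) + 276)*u(21, -22) = (-6 + 276)*(21*(1 + 21)) = 270*(21*22) = 270*462 = 124740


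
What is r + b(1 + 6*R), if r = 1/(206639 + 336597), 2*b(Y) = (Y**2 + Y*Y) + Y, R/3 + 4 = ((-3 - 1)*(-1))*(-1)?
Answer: 11069791591/543236 ≈ 20378.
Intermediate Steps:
R = -24 (R = -12 + 3*(((-3 - 1)*(-1))*(-1)) = -12 + 3*(-4*(-1)*(-1)) = -12 + 3*(4*(-1)) = -12 + 3*(-4) = -12 - 12 = -24)
b(Y) = Y**2 + Y/2 (b(Y) = ((Y**2 + Y*Y) + Y)/2 = ((Y**2 + Y**2) + Y)/2 = (2*Y**2 + Y)/2 = (Y + 2*Y**2)/2 = Y**2 + Y/2)
r = 1/543236 ≈ 1.8408e-6
r + b(1 + 6*R) = 1/543236 + (1 + 6*(-24))*(1/2 + (1 + 6*(-24))) = 1/543236 + (1 - 144)*(1/2 + (1 - 144)) = 1/543236 - 143*(1/2 - 143) = 1/543236 - 143*(-285/2) = 1/543236 + 40755/2 = 11069791591/543236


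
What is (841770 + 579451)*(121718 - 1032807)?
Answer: -1294858819669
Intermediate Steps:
(841770 + 579451)*(121718 - 1032807) = 1421221*(-911089) = -1294858819669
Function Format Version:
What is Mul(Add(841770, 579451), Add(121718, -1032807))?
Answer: -1294858819669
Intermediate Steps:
Mul(Add(841770, 579451), Add(121718, -1032807)) = Mul(1421221, -911089) = -1294858819669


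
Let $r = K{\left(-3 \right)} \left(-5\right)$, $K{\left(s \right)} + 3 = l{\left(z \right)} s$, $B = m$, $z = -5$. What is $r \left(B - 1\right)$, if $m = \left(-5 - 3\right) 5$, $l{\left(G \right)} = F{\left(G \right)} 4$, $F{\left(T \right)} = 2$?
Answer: $-5535$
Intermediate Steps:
$l{\left(G \right)} = 8$ ($l{\left(G \right)} = 2 \cdot 4 = 8$)
$m = -40$ ($m = \left(-8\right) 5 = -40$)
$B = -40$
$K{\left(s \right)} = -3 + 8 s$
$r = 135$ ($r = \left(-3 + 8 \left(-3\right)\right) \left(-5\right) = \left(-3 - 24\right) \left(-5\right) = \left(-27\right) \left(-5\right) = 135$)
$r \left(B - 1\right) = 135 \left(-40 - 1\right) = 135 \left(-41\right) = -5535$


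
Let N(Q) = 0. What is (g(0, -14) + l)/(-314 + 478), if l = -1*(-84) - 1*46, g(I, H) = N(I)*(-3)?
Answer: 19/82 ≈ 0.23171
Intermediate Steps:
g(I, H) = 0 (g(I, H) = 0*(-3) = 0)
l = 38 (l = 84 - 46 = 38)
(g(0, -14) + l)/(-314 + 478) = (0 + 38)/(-314 + 478) = 38/164 = 38*(1/164) = 19/82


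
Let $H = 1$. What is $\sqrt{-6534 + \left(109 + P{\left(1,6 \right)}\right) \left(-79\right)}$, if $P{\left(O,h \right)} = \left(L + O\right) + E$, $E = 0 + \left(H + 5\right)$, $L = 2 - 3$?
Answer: $i \sqrt{15619} \approx 124.98 i$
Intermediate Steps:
$L = -1$
$E = 6$ ($E = 0 + \left(1 + 5\right) = 0 + 6 = 6$)
$P{\left(O,h \right)} = 5 + O$ ($P{\left(O,h \right)} = \left(-1 + O\right) + 6 = 5 + O$)
$\sqrt{-6534 + \left(109 + P{\left(1,6 \right)}\right) \left(-79\right)} = \sqrt{-6534 + \left(109 + \left(5 + 1\right)\right) \left(-79\right)} = \sqrt{-6534 + \left(109 + 6\right) \left(-79\right)} = \sqrt{-6534 + 115 \left(-79\right)} = \sqrt{-6534 - 9085} = \sqrt{-15619} = i \sqrt{15619}$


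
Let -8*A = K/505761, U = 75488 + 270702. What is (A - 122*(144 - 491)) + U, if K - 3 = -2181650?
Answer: 1572004475759/4046088 ≈ 3.8852e+5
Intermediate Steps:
K = -2181647 (K = 3 - 2181650 = -2181647)
U = 346190
A = 2181647/4046088 (A = -(-2181647)/(8*505761) = -⅛*(-2181647/505761) = 2181647/4046088 ≈ 0.53920)
(A - 122*(144 - 491)) + U = (2181647/4046088 - 122*(144 - 491)) + 346190 = (2181647/4046088 - 122*(-347)) + 346190 = (2181647/4046088 + 42334) + 346190 = 171289271039/4046088 + 346190 = 1572004475759/4046088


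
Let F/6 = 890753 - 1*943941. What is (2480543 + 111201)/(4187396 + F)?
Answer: 647936/967067 ≈ 0.67000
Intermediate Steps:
F = -319128 (F = 6*(890753 - 1*943941) = 6*(890753 - 943941) = 6*(-53188) = -319128)
(2480543 + 111201)/(4187396 + F) = (2480543 + 111201)/(4187396 - 319128) = 2591744/3868268 = 2591744*(1/3868268) = 647936/967067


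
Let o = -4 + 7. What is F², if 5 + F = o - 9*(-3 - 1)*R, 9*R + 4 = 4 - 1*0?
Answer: 4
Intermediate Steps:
o = 3
R = 0 (R = -4/9 + (4 - 1*0)/9 = -4/9 + (4 + 0)/9 = -4/9 + (⅑)*4 = -4/9 + 4/9 = 0)
F = -2 (F = -5 + (3 - 9*(-3 - 1)*0) = -5 + (3 - (-36)*0) = -5 + (3 - 9*0) = -5 + (3 + 0) = -5 + 3 = -2)
F² = (-2)² = 4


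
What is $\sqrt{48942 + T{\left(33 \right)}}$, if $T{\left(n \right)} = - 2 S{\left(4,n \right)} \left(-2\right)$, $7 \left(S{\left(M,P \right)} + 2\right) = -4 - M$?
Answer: $\frac{\sqrt{2397542}}{7} \approx 221.2$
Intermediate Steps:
$S{\left(M,P \right)} = - \frac{18}{7} - \frac{M}{7}$ ($S{\left(M,P \right)} = -2 + \frac{-4 - M}{7} = -2 - \left(\frac{4}{7} + \frac{M}{7}\right) = - \frac{18}{7} - \frac{M}{7}$)
$T{\left(n \right)} = - \frac{88}{7}$ ($T{\left(n \right)} = - 2 \left(- \frac{18}{7} - \frac{4}{7}\right) \left(-2\right) = \left(-2\right) \left(- \frac{22}{7}\right) \left(-2\right) = \frac{44}{7} \left(-2\right) = - \frac{88}{7}$)
$\sqrt{48942 + T{\left(33 \right)}} = \sqrt{48942 - \frac{88}{7}} = \sqrt{\frac{342506}{7}} = \frac{\sqrt{2397542}}{7}$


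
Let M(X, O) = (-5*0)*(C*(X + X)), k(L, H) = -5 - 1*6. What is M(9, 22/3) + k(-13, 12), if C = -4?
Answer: -11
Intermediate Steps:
k(L, H) = -11 (k(L, H) = -5 - 6 = -11)
M(X, O) = 0 (M(X, O) = (-5*0)*(-4*(X + X)) = 0*(-8*X) = 0)
M(9, 22/3) + k(-13, 12) = 0 - 11 = -11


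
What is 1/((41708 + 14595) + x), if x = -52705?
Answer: 1/3598 ≈ 0.00027793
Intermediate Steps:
1/((41708 + 14595) + x) = 1/((41708 + 14595) - 52705) = 1/(56303 - 52705) = 1/3598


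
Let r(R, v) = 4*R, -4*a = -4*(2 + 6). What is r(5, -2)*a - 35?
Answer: 125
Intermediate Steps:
a = 8 (a = -(-1)*(2 + 6) = -(-1)*8 = -1/4*(-32) = 8)
r(5, -2)*a - 35 = (4*5)*8 - 35 = 20*8 - 35 = 160 - 35 = 125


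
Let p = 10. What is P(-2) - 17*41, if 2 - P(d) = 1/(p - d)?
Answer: -8341/12 ≈ -695.08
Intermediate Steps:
P(d) = 2 - 1/(10 - d)
P(-2) - 17*41 = (-19 + 2*(-2))/(-10 - 2) - 17*41 = (-19 - 4)/(-12) - 697 = -1/12*(-23) - 697 = 23/12 - 697 = -8341/12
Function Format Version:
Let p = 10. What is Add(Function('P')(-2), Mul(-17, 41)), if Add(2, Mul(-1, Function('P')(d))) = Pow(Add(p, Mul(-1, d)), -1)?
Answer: Rational(-8341, 12) ≈ -695.08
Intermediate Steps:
Function('P')(d) = Add(2, Mul(-1, Pow(Add(10, Mul(-1, d)), -1)))
Add(Function('P')(-2), Mul(-17, 41)) = Add(Mul(Pow(Add(-10, -2), -1), Add(-19, Mul(2, -2))), Mul(-17, 41)) = Add(Mul(Pow(-12, -1), Add(-19, -4)), -697) = Add(Mul(Rational(-1, 12), -23), -697) = Add(Rational(23, 12), -697) = Rational(-8341, 12)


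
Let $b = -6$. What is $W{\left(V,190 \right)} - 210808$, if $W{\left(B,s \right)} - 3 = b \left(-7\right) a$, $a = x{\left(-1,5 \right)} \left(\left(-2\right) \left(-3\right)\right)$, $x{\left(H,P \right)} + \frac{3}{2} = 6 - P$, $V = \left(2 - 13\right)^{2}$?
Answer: $-210931$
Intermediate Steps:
$V = 121$ ($V = \left(-11\right)^{2} = 121$)
$x{\left(H,P \right)} = \frac{9}{2} - P$ ($x{\left(H,P \right)} = - \frac{3}{2} - \left(-6 + P\right) = \frac{9}{2} - P$)
$a = -3$ ($a = \left(\frac{9}{2} - 5\right) \left(\left(-2\right) \left(-3\right)\right) = \left(\frac{9}{2} - 5\right) 6 = \left(- \frac{1}{2}\right) 6 = -3$)
$W{\left(B,s \right)} = -123$ ($W{\left(B,s \right)} = 3 + \left(-6\right) \left(-7\right) \left(-3\right) = 3 + 42 \left(-3\right) = 3 - 126 = -123$)
$W{\left(V,190 \right)} - 210808 = -123 - 210808 = -210931$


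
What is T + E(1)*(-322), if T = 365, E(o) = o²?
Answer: 43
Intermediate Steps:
T + E(1)*(-322) = 365 + 1²*(-322) = 365 + 1*(-322) = 365 - 322 = 43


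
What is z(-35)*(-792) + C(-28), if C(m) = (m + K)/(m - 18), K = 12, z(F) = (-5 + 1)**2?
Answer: -291448/23 ≈ -12672.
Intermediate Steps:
z(F) = 16 (z(F) = (-4)**2 = 16)
C(m) = (12 + m)/(-18 + m) (C(m) = (m + 12)/(m - 18) = (12 + m)/(-18 + m))
z(-35)*(-792) + C(-28) = 16*(-792) + (12 - 28)/(-18 - 28) = -12672 - 16/(-46) = -12672 - 1/46*(-16) = -12672 + 8/23 = -291448/23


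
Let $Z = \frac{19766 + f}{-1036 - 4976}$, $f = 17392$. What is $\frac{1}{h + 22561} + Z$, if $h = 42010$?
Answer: $- \frac{399887201}{64700142} \approx -6.1806$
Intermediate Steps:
$Z = - \frac{6193}{1002}$ ($Z = \frac{19766 + 17392}{-1036 - 4976} = \frac{37158}{-6012} = 37158 \left(- \frac{1}{6012}\right) = - \frac{6193}{1002} \approx -6.1806$)
$\frac{1}{h + 22561} + Z = \frac{1}{42010 + 22561} - \frac{6193}{1002} = \frac{1}{64571} - \frac{6193}{1002} = - \frac{399887201}{64700142}$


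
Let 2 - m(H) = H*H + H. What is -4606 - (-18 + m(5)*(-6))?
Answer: -4756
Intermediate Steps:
m(H) = 2 - H - H² (m(H) = 2 - (H*H + H) = 2 - (H² + H) = 2 - (H + H²) = 2 + (-H - H²) = 2 - H - H²)
-4606 - (-18 + m(5)*(-6)) = -4606 - (-18 + (2 - 1*5 - 1*5²)*(-6)) = -4606 - (-18 + (2 - 5 - 1*25)*(-6)) = -4606 - (-18 + (2 - 5 - 25)*(-6)) = -4606 - (-18 - 28*(-6)) = -4606 - (-18 + 168) = -4606 - 1*150 = -4606 - 150 = -4756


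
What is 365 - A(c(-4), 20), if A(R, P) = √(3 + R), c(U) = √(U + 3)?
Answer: 365 - √(3 + I) ≈ 363.24 - 0.28485*I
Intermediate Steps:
c(U) = √(3 + U)
365 - A(c(-4), 20) = 365 - √(3 + √(3 - 4)) = 365 - √(3 + √(-1)) = 365 - √(3 + I)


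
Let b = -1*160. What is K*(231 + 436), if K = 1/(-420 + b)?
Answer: -23/20 ≈ -1.1500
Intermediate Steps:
b = -160
K = -1/580 (K = 1/(-420 - 160) = 1/(-580) = -1/580 ≈ -0.0017241)
K*(231 + 436) = -(231 + 436)/580 = -1/580*667 = -23/20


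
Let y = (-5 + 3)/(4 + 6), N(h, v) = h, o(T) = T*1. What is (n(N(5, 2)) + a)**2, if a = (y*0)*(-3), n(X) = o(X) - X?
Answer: 0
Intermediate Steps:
o(T) = T
n(X) = 0 (n(X) = X - X = 0)
y = -1/5 (y = -2/10 = -2*1/10 = -1/5 ≈ -0.20000)
a = 0 (a = -1/5*0*(-3) = 0*(-3) = 0)
(n(N(5, 2)) + a)**2 = (0 + 0)**2 = 0**2 = 0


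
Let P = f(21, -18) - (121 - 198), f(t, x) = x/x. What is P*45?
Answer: 3510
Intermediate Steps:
f(t, x) = 1
P = 78 (P = 1 - (121 - 198) = 1 - 1*(-77) = 1 + 77 = 78)
P*45 = 78*45 = 3510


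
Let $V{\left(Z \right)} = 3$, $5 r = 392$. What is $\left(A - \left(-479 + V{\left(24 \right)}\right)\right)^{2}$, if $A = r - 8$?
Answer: $\frac{7463824}{25} \approx 2.9855 \cdot 10^{5}$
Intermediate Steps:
$r = \frac{392}{5}$ ($r = \frac{1}{5} \cdot 392 = \frac{392}{5} \approx 78.4$)
$A = \frac{352}{5}$ ($A = \frac{392}{5} - 8 = \frac{352}{5} \approx 70.4$)
$\left(A - \left(-479 + V{\left(24 \right)}\right)\right)^{2} = \left(\frac{352}{5} + \left(479 - 3\right)\right)^{2} = \left(\frac{352}{5} + 476\right)^{2} = \left(\frac{2732}{5}\right)^{2} = \frac{7463824}{25}$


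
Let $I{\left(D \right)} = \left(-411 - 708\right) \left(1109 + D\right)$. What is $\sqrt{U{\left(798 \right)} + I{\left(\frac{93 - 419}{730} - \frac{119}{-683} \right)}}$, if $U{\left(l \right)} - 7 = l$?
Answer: $\frac{4 i \sqrt{4815930818327705}}{249295} \approx 1113.5 i$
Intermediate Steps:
$U{\left(l \right)} = 7 + l$
$I{\left(D \right)} = -1240971 - 1119 D$ ($I{\left(D \right)} = - 1119 \left(1109 + D\right) = -1240971 - 1119 D$)
$\sqrt{U{\left(798 \right)} + I{\left(\frac{93 - 419}{730} - \frac{119}{-683} \right)}} = \sqrt{\left(7 + 798\right) - \left(1240971 + 1119 \left(\frac{93 - 419}{730} - \frac{119}{-683}\right)\right)} = \sqrt{805 - \left(1240971 + 1119 \left(\left(93 - 419\right) \frac{1}{730} - - \frac{119}{683}\right)\right)} = \sqrt{805 - \left(1240971 + 1119 \left(\left(-326\right) \frac{1}{730} + \frac{119}{683}\right)\right)} = \sqrt{805 - \left(1240971 + 1119 \left(- \frac{163}{365} + \frac{119}{683}\right)\right)} = \sqrt{805 - \frac{309291892059}{249295}} = \sqrt{- \frac{309091209584}{249295}} = \frac{4 i \sqrt{4815930818327705}}{249295}$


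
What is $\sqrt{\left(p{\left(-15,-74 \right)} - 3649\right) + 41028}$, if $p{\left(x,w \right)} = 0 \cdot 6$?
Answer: $\sqrt{37379} \approx 193.34$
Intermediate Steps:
$p{\left(x,w \right)} = 0$
$\sqrt{\left(p{\left(-15,-74 \right)} - 3649\right) + 41028} = \sqrt{\left(0 - 3649\right) + 41028} = \sqrt{-3649 + 41028} = \sqrt{37379}$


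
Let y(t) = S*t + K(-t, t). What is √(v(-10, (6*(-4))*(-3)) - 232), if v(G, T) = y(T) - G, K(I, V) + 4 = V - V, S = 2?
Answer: I*√82 ≈ 9.0554*I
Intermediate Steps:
K(I, V) = -4 (K(I, V) = -4 + (V - V) = -4 + 0 = -4)
y(t) = -4 + 2*t (y(t) = 2*t - 4 = -4 + 2*t)
v(G, T) = -4 - G + 2*T (v(G, T) = (-4 + 2*T) - G = -4 - G + 2*T)
√(v(-10, (6*(-4))*(-3)) - 232) = √((-4 - 1*(-10) + 2*((6*(-4))*(-3))) - 232) = √((-4 + 10 + 2*(-24*(-3))) - 232) = √((-4 + 10 + 2*72) - 232) = √((-4 + 10 + 144) - 232) = √(150 - 232) = √(-82) = I*√82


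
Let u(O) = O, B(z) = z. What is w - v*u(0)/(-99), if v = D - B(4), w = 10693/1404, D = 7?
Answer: 10693/1404 ≈ 7.6161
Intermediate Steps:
w = 10693/1404 (w = 10693*(1/1404) = 10693/1404 ≈ 7.6161)
v = 3 (v = 7 - 1*4 = 7 - 4 = 3)
w - v*u(0)/(-99) = 10693/1404 - 3*0/(-99) = 10693/1404 - 3*0*(-1/99) = 10693/1404 - 3*0 = 10693/1404 - 1*0 = 10693/1404 + 0 = 10693/1404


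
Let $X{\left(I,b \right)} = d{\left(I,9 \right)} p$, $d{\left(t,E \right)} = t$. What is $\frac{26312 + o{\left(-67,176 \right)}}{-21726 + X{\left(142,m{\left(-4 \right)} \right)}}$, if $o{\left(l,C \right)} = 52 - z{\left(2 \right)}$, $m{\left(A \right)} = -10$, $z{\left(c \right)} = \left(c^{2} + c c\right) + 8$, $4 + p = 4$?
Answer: $- \frac{13174}{10863} \approx -1.2127$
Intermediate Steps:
$p = 0$ ($p = -4 + 4 = 0$)
$z{\left(c \right)} = 8 + 2 c^{2}$ ($z{\left(c \right)} = \left(c^{2} + c^{2}\right) + 8 = 2 c^{2} + 8 = 8 + 2 c^{2}$)
$o{\left(l,C \right)} = 36$ ($o{\left(l,C \right)} = 52 - \left(8 + 2 \cdot 2^{2}\right) = 52 - \left(8 + 2 \cdot 4\right) = 52 - \left(8 + 8\right) = 52 - 16 = 36$)
$X{\left(I,b \right)} = 0$ ($X{\left(I,b \right)} = I 0 = 0$)
$\frac{26312 + o{\left(-67,176 \right)}}{-21726 + X{\left(142,m{\left(-4 \right)} \right)}} = \frac{26312 + 36}{-21726 + 0} = \frac{26348}{-21726} = 26348 \left(- \frac{1}{21726}\right) = - \frac{13174}{10863}$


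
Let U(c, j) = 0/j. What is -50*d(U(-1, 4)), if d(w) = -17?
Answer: 850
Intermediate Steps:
U(c, j) = 0
-50*d(U(-1, 4)) = -50*(-17) = 850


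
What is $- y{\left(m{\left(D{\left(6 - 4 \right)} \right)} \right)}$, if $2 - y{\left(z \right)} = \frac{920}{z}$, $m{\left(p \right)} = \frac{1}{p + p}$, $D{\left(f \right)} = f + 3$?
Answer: $9198$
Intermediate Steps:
$D{\left(f \right)} = 3 + f$
$m{\left(p \right)} = \frac{1}{2 p}$
$y{\left(z \right)} = 2 - \frac{920}{z}$
$- y{\left(m{\left(D{\left(6 - 4 \right)} \right)} \right)} = - (2 - \frac{920}{\frac{1}{2} \frac{1}{3 + \left(6 - 4\right)}}) = - (2 - \frac{920}{\frac{1}{2} \frac{1}{3 + 2}}) = - (2 - \frac{920}{\frac{1}{2} \cdot \frac{1}{5}}) = - (2 - 920 \frac{1}{\frac{1}{10}}) = - (2 - 9200) = \left(-1\right) \left(-9198\right) = 9198$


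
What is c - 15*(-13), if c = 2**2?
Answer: 199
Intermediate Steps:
c = 4
c - 15*(-13) = 4 - 15*(-13) = 4 + 195 = 199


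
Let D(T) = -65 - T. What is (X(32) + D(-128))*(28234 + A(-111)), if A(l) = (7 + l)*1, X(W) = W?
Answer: 2672350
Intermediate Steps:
A(l) = 7 + l
(X(32) + D(-128))*(28234 + A(-111)) = (32 + (-65 - 1*(-128)))*(28234 + (7 - 111)) = (32 + (-65 + 128))*(28234 - 104) = (32 + 63)*28130 = 95*28130 = 2672350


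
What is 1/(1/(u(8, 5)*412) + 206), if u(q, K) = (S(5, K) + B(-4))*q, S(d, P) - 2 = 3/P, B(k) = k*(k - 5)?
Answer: 636128/131042373 ≈ 0.0048544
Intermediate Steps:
B(k) = k*(-5 + k)
S(d, P) = 2 + 3/P
u(q, K) = q*(38 + 3/K) (u(q, K) = ((2 + 3/K) - 4*(-5 - 4))*q = ((2 + 3/K) - 4*(-9))*q = ((2 + 3/K) + 36)*q = (38 + 3/K)*q = q*(38 + 3/K))
1/(1/(u(8, 5)*412) + 206) = 1/(1/((8*(3 + 38*5)/5)*412) + 206) = 1/((1/412)/(8*(⅕)*(3 + 190)) + 206) = 1/((1/412)/(8*(⅕)*193) + 206) = 1/((1/412)/(1544/5) + 206) = 1/((5/1544)*(1/412) + 206) = 1/(5/636128 + 206) = 1/(131042373/636128) = 636128/131042373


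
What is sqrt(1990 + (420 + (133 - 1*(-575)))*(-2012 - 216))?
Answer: I*sqrt(2511194) ≈ 1584.7*I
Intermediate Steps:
sqrt(1990 + (420 + (133 - 1*(-575)))*(-2012 - 216)) = sqrt(1990 + (420 + (133 + 575))*(-2228)) = sqrt(1990 + (420 + 708)*(-2228)) = sqrt(1990 + 1128*(-2228)) = sqrt(1990 - 2513184) = sqrt(-2511194) = I*sqrt(2511194)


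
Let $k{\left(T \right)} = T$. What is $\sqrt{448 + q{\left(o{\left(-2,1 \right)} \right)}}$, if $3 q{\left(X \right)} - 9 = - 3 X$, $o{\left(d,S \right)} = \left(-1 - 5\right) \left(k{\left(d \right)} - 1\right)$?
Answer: $\sqrt{433} \approx 20.809$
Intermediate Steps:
$o{\left(d,S \right)} = 6 - 6 d$ ($o{\left(d,S \right)} = \left(-1 - 5\right) \left(d - 1\right) = \left(-1 - 5\right) \left(-1 + d\right) = - 6 \left(-1 + d\right) = 6 - 6 d$)
$q{\left(X \right)} = 3 - X$ ($q{\left(X \right)} = 3 + \frac{\left(-3\right) X}{3} = 3 - X$)
$\sqrt{448 + q{\left(o{\left(-2,1 \right)} \right)}} = \sqrt{448 + \left(3 - \left(6 - -12\right)\right)} = \sqrt{448 + \left(3 - \left(6 + 12\right)\right)} = \sqrt{448 + \left(3 - 18\right)} = \sqrt{448 - 15} = \sqrt{433}$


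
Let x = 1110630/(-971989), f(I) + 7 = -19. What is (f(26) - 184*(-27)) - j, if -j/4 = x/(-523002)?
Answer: 418712755375966/84725365163 ≈ 4942.0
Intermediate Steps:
f(I) = -26 (f(I) = -7 - 19 = -26)
x = -1110630/971989 (x = 1110630*(-1/971989) = -1110630/971989 ≈ -1.1426)
j = -740420/84725365163 (j = -(-4442520)/(971989*(-523002)) = -(-4442520)*(-1)/(971989*523002) = -4*185105/84725365163 = -740420/84725365163 ≈ -8.7391e-6)
(f(26) - 184*(-27)) - j = (-26 - 184*(-27)) - 1*(-740420/84725365163) = (-26 + 4968) + 740420/84725365163 = 4942 + 740420/84725365163 = 418712755375966/84725365163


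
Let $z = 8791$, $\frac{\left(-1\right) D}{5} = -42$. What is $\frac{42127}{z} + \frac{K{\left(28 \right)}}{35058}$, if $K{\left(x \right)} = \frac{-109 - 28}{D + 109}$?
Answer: $\frac{471126184387}{98314166082} \approx 4.792$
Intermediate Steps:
$D = 210$ ($D = \left(-5\right) \left(-42\right) = 210$)
$K{\left(x \right)} = - \frac{137}{319}$ ($K{\left(x \right)} = \frac{-109 - 28}{210 + 109} = - \frac{137}{319}$)
$\frac{42127}{z} + \frac{K{\left(28 \right)}}{35058} = \frac{42127}{8791} - \frac{137}{319 \cdot 35058} = 42127 \cdot \frac{1}{8791} - \frac{137}{11183502} = \frac{42127}{8791} - \frac{137}{11183502} = \frac{471126184387}{98314166082}$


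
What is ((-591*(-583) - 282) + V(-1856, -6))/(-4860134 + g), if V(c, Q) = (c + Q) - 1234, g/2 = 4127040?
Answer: 341175/3393946 ≈ 0.10052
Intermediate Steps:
g = 8254080 (g = 2*4127040 = 8254080)
V(c, Q) = -1234 + Q + c (V(c, Q) = (Q + c) - 1234 = -1234 + Q + c)
((-591*(-583) - 282) + V(-1856, -6))/(-4860134 + g) = ((-591*(-583) - 282) + (-1234 - 6 - 1856))/(-4860134 + 8254080) = ((344553 - 282) - 3096)/3393946 = (344271 - 3096)*(1/3393946) = 341175*(1/3393946) = 341175/3393946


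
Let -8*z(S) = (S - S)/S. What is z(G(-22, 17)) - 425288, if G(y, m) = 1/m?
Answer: -425288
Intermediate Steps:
z(S) = 0 (z(S) = -(S - S)/(8*S) = -0/S = -1/8*0 = 0)
z(G(-22, 17)) - 425288 = 0 - 425288 = -425288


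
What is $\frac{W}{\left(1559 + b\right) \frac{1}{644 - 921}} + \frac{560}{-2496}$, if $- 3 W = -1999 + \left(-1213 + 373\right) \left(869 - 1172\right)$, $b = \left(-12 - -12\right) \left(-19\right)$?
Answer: $\frac{3637257919}{243204} \approx 14956.0$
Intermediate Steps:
$b = 0$ ($b = \left(-12 + 12\right) \left(-19\right) = 0 \left(-19\right) = 0$)
$W = - \frac{252521}{3}$ ($W = - \frac{-1999 + \left(-1213 + 373\right) \left(869 - 1172\right)}{3} = - \frac{-1999 - -254520}{3} = - \frac{-1999 + 254520}{3} = \left(- \frac{1}{3}\right) 252521 = - \frac{252521}{3} \approx -84174.0$)
$\frac{W}{\left(1559 + b\right) \frac{1}{644 - 921}} + \frac{560}{-2496} = - \frac{252521}{3 \frac{1559 + 0}{644 - 921}} + \frac{560}{-2496} = - \frac{252521}{3 \frac{1559}{-277}} + 560 \left(- \frac{1}{2496}\right) = - \frac{252521}{3 \cdot 1559 \left(- \frac{1}{277}\right)} - \frac{35}{156} = - \frac{252521}{3 \left(- \frac{1559}{277}\right)} - \frac{35}{156} = \left(- \frac{252521}{3}\right) \left(- \frac{277}{1559}\right) - \frac{35}{156} = \frac{69948317}{4677} - \frac{35}{156} = \frac{3637257919}{243204}$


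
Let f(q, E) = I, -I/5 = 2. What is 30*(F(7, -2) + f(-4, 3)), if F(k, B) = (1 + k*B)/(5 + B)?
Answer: -430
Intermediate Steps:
I = -10 (I = -5*2 = -10)
f(q, E) = -10
F(k, B) = (1 + B*k)/(5 + B)
30*(F(7, -2) + f(-4, 3)) = 30*((1 - 2*7)/(5 - 2) - 10) = 30*((1 - 14)/3 - 10) = 30*((⅓)*(-13) - 10) = 30*(-13/3 - 10) = 30*(-43/3) = -430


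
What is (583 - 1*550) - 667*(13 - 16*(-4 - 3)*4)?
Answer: -307454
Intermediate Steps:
(583 - 1*550) - 667*(13 - 16*(-4 - 3)*4) = (583 - 550) - 667*(13 - (-112)*4) = 33 - 667*(13 - 16*(-28)) = 33 - 667*(13 + 448) = 33 - 667*461 = 33 - 307487 = -307454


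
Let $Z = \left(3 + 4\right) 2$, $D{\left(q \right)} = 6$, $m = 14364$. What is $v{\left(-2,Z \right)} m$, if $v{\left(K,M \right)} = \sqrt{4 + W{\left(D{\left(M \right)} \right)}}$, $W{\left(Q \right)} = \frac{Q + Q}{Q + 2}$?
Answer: $7182 \sqrt{22} \approx 33687.0$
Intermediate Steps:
$Z = 14$ ($Z = 7 \cdot 2 = 14$)
$W{\left(Q \right)} = \frac{2 Q}{2 + Q}$
$v{\left(K,M \right)} = \frac{\sqrt{22}}{2}$ ($v{\left(K,M \right)} = \sqrt{4 + 2 \cdot 6 \frac{1}{2 + 6}} = \sqrt{4 + 2 \cdot 6 \cdot \frac{1}{8}} = \sqrt{4 + \frac{3}{2}} = \sqrt{\frac{11}{2}} = \frac{\sqrt{22}}{2}$)
$v{\left(-2,Z \right)} m = \frac{\sqrt{22}}{2} \cdot 14364 = 7182 \sqrt{22}$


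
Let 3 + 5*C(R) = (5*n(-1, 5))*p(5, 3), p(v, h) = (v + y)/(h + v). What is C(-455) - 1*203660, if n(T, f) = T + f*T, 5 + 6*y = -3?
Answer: -4073267/20 ≈ -2.0366e+5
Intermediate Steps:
y = -4/3 (y = -5/6 + (1/6)*(-3) = -5/6 - 1/2 = -4/3 ≈ -1.3333)
n(T, f) = T + T*f
p(v, h) = (-4/3 + v)/(h + v) (p(v, h) = (v - 4/3)/(h + v) = (-4/3 + v)/(h + v))
C(R) = -67/20 (C(R) = -3/5 + ((5*(-(1 + 5)))*((-4/3 + 5)/(3 + 5)))/5 = -3/5 + ((5*(-1*6))*((11/3)/8))/5 = -3/5 + ((5*(-6))*((1/8)*(11/3)))/5 = -3/5 + (-30*11/24)/5 = -3/5 + (1/5)*(-55/4) = -3/5 - 11/4 = -67/20)
C(-455) - 1*203660 = -67/20 - 1*203660 = -67/20 - 203660 = -4073267/20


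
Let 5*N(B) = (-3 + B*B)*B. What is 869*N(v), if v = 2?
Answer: 1738/5 ≈ 347.60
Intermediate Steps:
N(B) = B*(-3 + B²)/5 (N(B) = ((-3 + B*B)*B)/5 = ((-3 + B²)*B)/5 = (B*(-3 + B²))/5 = B*(-3 + B²)/5)
869*N(v) = 869*((⅕)*2*(-3 + 2²)) = 869*((⅕)*2*(-3 + 4)) = 869*((⅕)*2*1) = 869*(⅖) = 1738/5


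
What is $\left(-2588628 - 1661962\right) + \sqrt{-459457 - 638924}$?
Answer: $-4250590 + i \sqrt{1098381} \approx -4.2506 \cdot 10^{6} + 1048.0 i$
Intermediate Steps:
$\left(-2588628 - 1661962\right) + \sqrt{-459457 - 638924} = -4250590 + \sqrt{-459457 - 638924} = -4250590 + \sqrt{-1098381} = -4250590 + i \sqrt{1098381}$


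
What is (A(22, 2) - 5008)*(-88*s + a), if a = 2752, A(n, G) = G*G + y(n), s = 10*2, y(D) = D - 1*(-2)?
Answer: -4940160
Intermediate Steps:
y(D) = 2 + D (y(D) = D + 2 = 2 + D)
s = 20
A(n, G) = 2 + n + G² (A(n, G) = G*G + (2 + n) = G² + (2 + n) = 2 + n + G²)
(A(22, 2) - 5008)*(-88*s + a) = ((2 + 22 + 2²) - 5008)*(-88*20 + 2752) = ((2 + 22 + 4) - 5008)*(-1760 + 2752) = (28 - 5008)*992 = -4980*992 = -4940160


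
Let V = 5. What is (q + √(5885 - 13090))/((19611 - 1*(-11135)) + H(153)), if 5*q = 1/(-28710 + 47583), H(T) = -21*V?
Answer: 1/2891437965 + I*√7205/30641 ≈ 3.4585e-10 + 0.0027702*I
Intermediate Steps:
H(T) = -105 (H(T) = -21*5 = -105)
q = 1/94365 (q = 1/(5*(-28710 + 47583)) = (⅕)/18873 = (⅕)*(1/18873) = 1/94365 ≈ 1.0597e-5)
(q + √(5885 - 13090))/((19611 - 1*(-11135)) + H(153)) = (1/94365 + √(5885 - 13090))/((19611 - 1*(-11135)) - 105) = (1/94365 + √(-7205))/((19611 + 11135) - 105) = (1/94365 + I*√7205)/(30746 - 105) = (1/94365 + I*√7205)/30641 = (1/94365 + I*√7205)*(1/30641) = 1/2891437965 + I*√7205/30641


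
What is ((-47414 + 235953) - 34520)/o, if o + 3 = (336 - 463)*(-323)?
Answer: 154019/41018 ≈ 3.7549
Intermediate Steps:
o = 41018 (o = -3 + (336 - 463)*(-323) = -3 - 127*(-323) = -3 + 41021 = 41018)
((-47414 + 235953) - 34520)/o = ((-47414 + 235953) - 34520)/41018 = (188539 - 34520)*(1/41018) = 154019*(1/41018) = 154019/41018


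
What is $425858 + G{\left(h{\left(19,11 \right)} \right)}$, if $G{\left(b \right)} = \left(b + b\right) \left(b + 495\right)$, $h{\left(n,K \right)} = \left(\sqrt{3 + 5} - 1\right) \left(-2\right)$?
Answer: $427910 - 3992 \sqrt{2} \approx 4.2226 \cdot 10^{5}$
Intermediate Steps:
$h{\left(n,K \right)} = 2 - 4 \sqrt{2}$ ($h{\left(n,K \right)} = \left(\sqrt{8} - 1\right) \left(-2\right) = \left(2 \sqrt{2} - 1\right) \left(-2\right) = \left(-1 + 2 \sqrt{2}\right) \left(-2\right) = 2 - 4 \sqrt{2}$)
$G{\left(b \right)} = 2 b \left(495 + b\right)$
$425858 + G{\left(h{\left(19,11 \right)} \right)} = 425858 + 2 \left(2 - 4 \sqrt{2}\right) \left(495 + \left(2 - 4 \sqrt{2}\right)\right) = 425858 + 2 \left(2 - 4 \sqrt{2}\right) \left(497 - 4 \sqrt{2}\right)$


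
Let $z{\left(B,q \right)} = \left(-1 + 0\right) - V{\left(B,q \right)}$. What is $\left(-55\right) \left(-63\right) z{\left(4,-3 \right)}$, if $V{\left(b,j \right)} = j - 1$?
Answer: $10395$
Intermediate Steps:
$V{\left(b,j \right)} = -1 + j$
$z{\left(B,q \right)} = - q$ ($z{\left(B,q \right)} = \left(-1 + 0\right) - \left(-1 + q\right) = -1 - \left(-1 + q\right) = - q$)
$\left(-55\right) \left(-63\right) z{\left(4,-3 \right)} = \left(-55\right) \left(-63\right) \left(\left(-1\right) \left(-3\right)\right) = 3465 \cdot 3 = 10395$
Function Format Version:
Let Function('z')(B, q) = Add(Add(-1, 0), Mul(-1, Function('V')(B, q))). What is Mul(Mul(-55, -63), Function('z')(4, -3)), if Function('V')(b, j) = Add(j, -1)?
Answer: 10395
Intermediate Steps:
Function('V')(b, j) = Add(-1, j)
Function('z')(B, q) = Mul(-1, q) (Function('z')(B, q) = Add(Add(-1, 0), Mul(-1, Add(-1, q))) = Add(-1, Add(1, Mul(-1, q))) = Mul(-1, q))
Mul(Mul(-55, -63), Function('z')(4, -3)) = Mul(Mul(-55, -63), Mul(-1, -3)) = Mul(3465, 3) = 10395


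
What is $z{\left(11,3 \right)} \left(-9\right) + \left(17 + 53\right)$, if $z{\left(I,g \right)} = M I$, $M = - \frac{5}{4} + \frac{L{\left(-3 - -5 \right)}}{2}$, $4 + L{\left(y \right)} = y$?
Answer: $\frac{1171}{4} \approx 292.75$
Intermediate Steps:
$L{\left(y \right)} = -4 + y$
$M = - \frac{9}{4}$ ($M = - \frac{5}{4} + \frac{-4 - -2}{2} = \left(-5\right) \frac{1}{4} + \left(-4 + \left(-3 + 5\right)\right) \frac{1}{2} = - \frac{5}{4} + \left(-4 + 2\right) \frac{1}{2} = - \frac{5}{4} - 1 = - \frac{9}{4} \approx -2.25$)
$z{\left(I,g \right)} = - \frac{9 I}{4}$
$z{\left(11,3 \right)} \left(-9\right) + \left(17 + 53\right) = \left(- \frac{9}{4}\right) 11 \left(-9\right) + \left(17 + 53\right) = \left(- \frac{99}{4}\right) \left(-9\right) + 70 = \frac{891}{4} + 70 = \frac{1171}{4}$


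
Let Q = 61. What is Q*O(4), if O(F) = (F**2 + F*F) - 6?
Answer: 1586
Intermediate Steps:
O(F) = -6 + 2*F**2 (O(F) = (F**2 + F**2) - 6 = 2*F**2 - 6 = -6 + 2*F**2)
Q*O(4) = 61*(-6 + 2*4**2) = 61*(-6 + 2*16) = 61*(-6 + 32) = 61*26 = 1586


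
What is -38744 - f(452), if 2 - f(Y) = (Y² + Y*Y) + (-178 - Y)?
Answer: 369232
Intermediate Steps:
f(Y) = 180 + Y - 2*Y² (f(Y) = 2 - ((Y² + Y*Y) + (-178 - Y)) = 2 - ((Y² + Y²) + (-178 - Y)) = 2 - (2*Y² + (-178 - Y)) = 2 - (-178 - Y + 2*Y²) = 2 + (178 + Y - 2*Y²) = 180 + Y - 2*Y²)
-38744 - f(452) = -38744 - (180 + 452 - 2*452²) = -38744 - (180 + 452 - 2*204304) = -38744 - (180 + 452 - 408608) = -38744 - 1*(-407976) = -38744 + 407976 = 369232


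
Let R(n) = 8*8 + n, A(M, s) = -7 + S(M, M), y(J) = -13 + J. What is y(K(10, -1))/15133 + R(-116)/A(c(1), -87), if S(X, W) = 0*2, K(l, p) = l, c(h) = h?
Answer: 786895/105931 ≈ 7.4284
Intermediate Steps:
S(X, W) = 0
A(M, s) = -7 (A(M, s) = -7 + 0 = -7)
R(n) = 64 + n
y(K(10, -1))/15133 + R(-116)/A(c(1), -87) = (-13 + 10)/15133 + (64 - 116)/(-7) = -3*1/15133 - 52*(-⅐) = -3/15133 + 52/7 = 786895/105931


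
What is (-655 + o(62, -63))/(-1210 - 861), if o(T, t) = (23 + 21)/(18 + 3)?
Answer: 13711/43491 ≈ 0.31526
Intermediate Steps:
o(T, t) = 44/21
(-655 + o(62, -63))/(-1210 - 861) = (-655 + 44/21)/(-1210 - 861) = -13711/21/(-2071) = -13711/21*(-1/2071) = 13711/43491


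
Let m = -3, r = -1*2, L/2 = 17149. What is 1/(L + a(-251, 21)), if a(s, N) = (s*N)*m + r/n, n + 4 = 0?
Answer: 2/100223 ≈ 1.9956e-5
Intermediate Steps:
L = 34298 (L = 2*17149 = 34298)
r = -2
n = -4 (n = -4 + 0 = -4)
a(s, N) = 1/2 - 3*N*s (a(s, N) = (s*N)*(-3) - 2/(-4) = (N*s)*(-3) - 2*(-1/4) = -3*N*s + 1/2 = 1/2 - 3*N*s)
1/(L + a(-251, 21)) = 1/(34298 + (1/2 - 3*21*(-251))) = 1/(34298 + (1/2 + 15813)) = 1/(34298 + 31627/2) = 1/(100223/2) = 2/100223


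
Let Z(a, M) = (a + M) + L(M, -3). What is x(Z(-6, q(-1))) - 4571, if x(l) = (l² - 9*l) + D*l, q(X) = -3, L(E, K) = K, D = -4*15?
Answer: -3599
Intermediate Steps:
D = -60
Z(a, M) = -3 + M + a (Z(a, M) = (a + M) - 3 = (M + a) - 3 = -3 + M + a)
x(l) = l² - 69*l (x(l) = (l² - 9*l) - 60*l = l² - 69*l)
x(Z(-6, q(-1))) - 4571 = (-3 - 3 - 6)*(-69 + (-3 - 3 - 6)) - 4571 = -12*(-69 - 12) - 4571 = -12*(-81) - 4571 = 972 - 4571 = -3599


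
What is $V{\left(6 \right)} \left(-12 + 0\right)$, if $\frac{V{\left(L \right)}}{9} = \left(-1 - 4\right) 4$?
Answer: $2160$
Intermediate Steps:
$V{\left(L \right)} = -180$ ($V{\left(L \right)} = 9 \left(-1 - 4\right) 4 = 9 \left(\left(-5\right) 4\right) = 9 \left(-20\right) = -180$)
$V{\left(6 \right)} \left(-12 + 0\right) = - 180 \left(-12 + 0\right) = \left(-180\right) \left(-12\right) = 2160$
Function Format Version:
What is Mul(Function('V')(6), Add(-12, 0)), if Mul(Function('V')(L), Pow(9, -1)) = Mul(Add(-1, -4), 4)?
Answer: 2160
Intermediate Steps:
Function('V')(L) = -180 (Function('V')(L) = Mul(9, Mul(Add(-1, -4), 4)) = Mul(9, Mul(-5, 4)) = Mul(9, -20) = -180)
Mul(Function('V')(6), Add(-12, 0)) = Mul(-180, Add(-12, 0)) = Mul(-180, -12) = 2160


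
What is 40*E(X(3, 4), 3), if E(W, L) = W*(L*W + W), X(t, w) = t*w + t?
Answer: 36000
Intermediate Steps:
X(t, w) = t + t*w
E(W, L) = W*(W + L*W)
40*E(X(3, 4), 3) = 40*((3*(1 + 4))**2*(1 + 3)) = 40*((3*5)**2*4) = 40*(15**2*4) = 40*(225*4) = 40*900 = 36000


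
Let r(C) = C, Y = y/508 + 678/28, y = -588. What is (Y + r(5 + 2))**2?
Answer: 2855940481/3161284 ≈ 903.41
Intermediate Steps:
Y = 40995/1778 (Y = -588/508 + 678/28 = -588*1/508 + 678*(1/28) = -147/127 + 339/14 = 40995/1778 ≈ 23.057)
(Y + r(5 + 2))**2 = (40995/1778 + (5 + 2))**2 = (40995/1778 + 7)**2 = (53441/1778)**2 = 2855940481/3161284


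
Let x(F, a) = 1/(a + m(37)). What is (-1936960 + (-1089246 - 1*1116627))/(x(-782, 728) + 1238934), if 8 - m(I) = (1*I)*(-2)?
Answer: -3355694730/1003536541 ≈ -3.3439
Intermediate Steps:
m(I) = 8 + 2*I (m(I) = 8 - 1*I*(-2) = 8 - I*(-2) = 8 - (-2)*I = 8 + 2*I)
x(F, a) = 1/(82 + a) (x(F, a) = 1/(a + (8 + 2*37)) = 1/(a + (8 + 74)) = 1/(a + 82) = 1/(82 + a))
(-1936960 + (-1089246 - 1*1116627))/(x(-782, 728) + 1238934) = (-1936960 + (-1089246 - 1*1116627))/(1/(82 + 728) + 1238934) = (-1936960 + (-1089246 - 1116627))/(1/810 + 1238934) = (-1936960 - 2205873)/(1/810 + 1238934) = -4142833/1003536541/810 = -4142833*810/1003536541 = -3355694730/1003536541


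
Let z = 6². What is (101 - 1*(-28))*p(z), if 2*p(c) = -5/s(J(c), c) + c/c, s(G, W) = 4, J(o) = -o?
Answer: -129/8 ≈ -16.125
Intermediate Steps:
z = 36
p(c) = -⅛ (p(c) = (-5/4 + c/c)/2 = (-5*¼ + 1)/2 = (-5/4 + 1)/2 = (½)*(-¼) = -⅛)
(101 - 1*(-28))*p(z) = (101 - 1*(-28))*(-⅛) = (101 + 28)*(-⅛) = 129*(-⅛) = -129/8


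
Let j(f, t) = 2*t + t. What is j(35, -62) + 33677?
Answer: 33491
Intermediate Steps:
j(f, t) = 3*t
j(35, -62) + 33677 = 3*(-62) + 33677 = -186 + 33677 = 33491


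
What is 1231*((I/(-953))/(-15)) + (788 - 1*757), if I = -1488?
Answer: -462861/4765 ≈ -97.138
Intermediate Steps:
1231*((I/(-953))/(-15)) + (788 - 1*757) = 1231*(-1488/(-953)/(-15)) + (788 - 1*757) = 1231*(-1488*(-1/953)*(-1/15)) + (788 - 757) = 1231*((1488/953)*(-1/15)) + 31 = 1231*(-496/4765) + 31 = -610576/4765 + 31 = -462861/4765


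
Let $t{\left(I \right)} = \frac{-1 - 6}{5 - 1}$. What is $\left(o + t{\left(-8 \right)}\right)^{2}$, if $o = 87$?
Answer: $\frac{116281}{16} \approx 7267.6$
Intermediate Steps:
$t{\left(I \right)} = - \frac{7}{4}$
$\left(o + t{\left(-8 \right)}\right)^{2} = \left(87 - \frac{7}{4}\right)^{2} = \left(\frac{341}{4}\right)^{2} = \frac{116281}{16}$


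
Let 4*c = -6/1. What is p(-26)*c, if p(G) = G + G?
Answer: 78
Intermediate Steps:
p(G) = 2*G
c = -3/2 (c = (-6/1)/4 = (-6*1)/4 = (¼)*(-6) = -3/2 ≈ -1.5000)
p(-26)*c = (2*(-26))*(-3/2) = -52*(-3/2) = 78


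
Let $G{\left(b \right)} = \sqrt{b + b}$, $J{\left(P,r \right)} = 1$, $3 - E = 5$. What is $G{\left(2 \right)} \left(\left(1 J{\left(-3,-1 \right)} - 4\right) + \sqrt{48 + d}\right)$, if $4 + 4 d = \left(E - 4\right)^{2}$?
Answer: $-6 + 4 \sqrt{14} \approx 8.9666$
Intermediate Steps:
$E = -2$ ($E = 3 - 5 = -2$)
$d = 8$ ($d = -1 + \frac{\left(-2 - 4\right)^{2}}{4} = -1 + \frac{\left(-6\right)^{2}}{4} = -1 + \frac{1}{4} \cdot 36 = -1 + 9 = 8$)
$G{\left(b \right)} = \sqrt{2} \sqrt{b}$ ($G{\left(b \right)} = \sqrt{2 b} = \sqrt{2} \sqrt{b}$)
$G{\left(2 \right)} \left(\left(1 J{\left(-3,-1 \right)} - 4\right) + \sqrt{48 + d}\right) = \sqrt{2} \sqrt{2} \left(\left(1 \cdot 1 - 4\right) + \sqrt{48 + 8}\right) = 2 \left(\left(1 - 4\right) + \sqrt{56}\right) = 2 \left(-3 + 2 \sqrt{14}\right) = -6 + 4 \sqrt{14}$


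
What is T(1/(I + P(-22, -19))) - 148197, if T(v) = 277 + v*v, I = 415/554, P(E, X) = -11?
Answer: -4770573677804/32251041 ≈ -1.4792e+5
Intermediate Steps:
I = 415/554 (I = 415*(1/554) = 415/554 ≈ 0.74910)
T(v) = 277 + v²
T(1/(I + P(-22, -19))) - 148197 = (277 + (1/(415/554 - 11))²) - 148197 = (277 + (1/(-5679/554))²) - 148197 = (277 + (-554/5679)²) - 148197 = (277 + 306916/32251041) - 148197 = 8933845273/32251041 - 148197 = -4770573677804/32251041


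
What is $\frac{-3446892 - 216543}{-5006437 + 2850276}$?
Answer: $\frac{3663435}{2156161} \approx 1.6991$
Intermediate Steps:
$\frac{-3446892 - 216543}{-5006437 + 2850276} = - \frac{3663435}{-2156161} = \left(-3663435\right) \left(- \frac{1}{2156161}\right) = \frac{3663435}{2156161}$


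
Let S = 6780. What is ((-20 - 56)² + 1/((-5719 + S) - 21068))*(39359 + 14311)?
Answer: 2067376110590/6669 ≈ 3.1000e+8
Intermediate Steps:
((-20 - 56)² + 1/((-5719 + S) - 21068))*(39359 + 14311) = ((-20 - 56)² + 1/((-5719 + 6780) - 21068))*(39359 + 14311) = ((-76)² + 1/(1061 - 21068))*53670 = (5776 + 1/(-20007))*53670 = (5776 - 1/20007)*53670 = (115560431/20007)*53670 = 2067376110590/6669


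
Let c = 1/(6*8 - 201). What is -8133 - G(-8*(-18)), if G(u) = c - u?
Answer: -1222316/153 ≈ -7989.0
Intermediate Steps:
c = -1/153 (c = 1/(48 - 201) = 1/(-153) = -1/153 ≈ -0.0065359)
G(u) = -1/153 - u
-8133 - G(-8*(-18)) = -8133 - (-1/153 - (-8)*(-18)) = -8133 - (-1/153 - 1*144) = -8133 - (-1/153 - 144) = -8133 - 1*(-22033/153) = -8133 + 22033/153 = -1222316/153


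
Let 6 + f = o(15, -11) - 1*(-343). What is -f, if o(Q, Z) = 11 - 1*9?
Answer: -339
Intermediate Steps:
o(Q, Z) = 2 (o(Q, Z) = 11 - 9 = 2)
f = 339 (f = -6 + (2 - 1*(-343)) = -6 + (2 + 343) = -6 + 345 = 339)
-f = -1*339 = -339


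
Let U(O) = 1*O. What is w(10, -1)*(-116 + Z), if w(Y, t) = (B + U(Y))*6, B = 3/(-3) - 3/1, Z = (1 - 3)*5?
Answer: -4536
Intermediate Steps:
U(O) = O
Z = -10 (Z = -2*5 = -10)
B = -4 (B = 3*(-⅓) - 3*1 = -1 - 3 = -4)
w(Y, t) = -24 + 6*Y (w(Y, t) = (-4 + Y)*6 = -24 + 6*Y)
w(10, -1)*(-116 + Z) = (-24 + 6*10)*(-116 - 10) = (-24 + 60)*(-126) = 36*(-126) = -4536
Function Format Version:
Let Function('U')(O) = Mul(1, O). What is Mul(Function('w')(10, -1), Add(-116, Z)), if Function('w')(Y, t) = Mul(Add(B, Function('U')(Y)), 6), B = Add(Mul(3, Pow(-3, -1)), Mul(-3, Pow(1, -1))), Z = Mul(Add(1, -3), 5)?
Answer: -4536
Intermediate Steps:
Function('U')(O) = O
Z = -10 (Z = Mul(-2, 5) = -10)
B = -4 (B = Add(Mul(3, Rational(-1, 3)), Mul(-3, 1)) = Add(-1, -3) = -4)
Function('w')(Y, t) = Add(-24, Mul(6, Y)) (Function('w')(Y, t) = Mul(Add(-4, Y), 6) = Add(-24, Mul(6, Y)))
Mul(Function('w')(10, -1), Add(-116, Z)) = Mul(Add(-24, Mul(6, 10)), Add(-116, -10)) = Mul(Add(-24, 60), -126) = Mul(36, -126) = -4536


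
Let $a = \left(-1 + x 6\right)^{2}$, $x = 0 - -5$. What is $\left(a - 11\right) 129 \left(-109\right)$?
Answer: $-11670630$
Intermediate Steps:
$x = 5$ ($x = 0 + 5 = 5$)
$a = 841$ ($a = \left(-1 + 5 \cdot 6\right)^{2} = \left(-1 + 30\right)^{2} = 29^{2} = 841$)
$\left(a - 11\right) 129 \left(-109\right) = \left(841 - 11\right) 129 \left(-109\right) = 830 \cdot 129 \left(-109\right) = 107070 \left(-109\right) = -11670630$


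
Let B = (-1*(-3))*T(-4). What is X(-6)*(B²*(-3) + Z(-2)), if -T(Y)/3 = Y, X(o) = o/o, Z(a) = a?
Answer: -3890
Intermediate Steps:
X(o) = 1
T(Y) = -3*Y
B = 36 (B = (-1*(-3))*(-3*(-4)) = 3*12 = 36)
X(-6)*(B²*(-3) + Z(-2)) = 1*(36²*(-3) - 2) = 1*(1296*(-3) - 2) = 1*(-3888 - 2) = 1*(-3890) = -3890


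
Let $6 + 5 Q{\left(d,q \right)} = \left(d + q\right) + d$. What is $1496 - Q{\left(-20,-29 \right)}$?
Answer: $1511$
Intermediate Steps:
$Q{\left(d,q \right)} = - \frac{6}{5} + \frac{q}{5} + \frac{2 d}{5}$ ($Q{\left(d,q \right)} = - \frac{6}{5} + \frac{\left(d + q\right) + d}{5} = - \frac{6}{5} + \frac{q + 2 d}{5} = - \frac{6}{5} + \left(\frac{q}{5} + \frac{2 d}{5}\right) = - \frac{6}{5} + \frac{q}{5} + \frac{2 d}{5}$)
$1496 - Q{\left(-20,-29 \right)} = 1496 - \left(- \frac{6}{5} + \frac{1}{5} \left(-29\right) + \frac{2}{5} \left(-20\right)\right) = 1496 - \left(- \frac{6}{5} - \frac{29}{5} - 8\right) = 1496 - -15 = 1496 + 15 = 1511$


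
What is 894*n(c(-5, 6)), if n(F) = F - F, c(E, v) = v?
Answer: 0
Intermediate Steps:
n(F) = 0
894*n(c(-5, 6)) = 894*0 = 0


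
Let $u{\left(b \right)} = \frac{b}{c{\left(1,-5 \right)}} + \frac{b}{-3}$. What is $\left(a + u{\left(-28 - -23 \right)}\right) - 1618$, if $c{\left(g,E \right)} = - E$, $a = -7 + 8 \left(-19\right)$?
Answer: $- \frac{5329}{3} \approx -1776.3$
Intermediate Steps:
$a = -159$ ($a = -7 - 152 = -159$)
$u{\left(b \right)} = - \frac{2 b}{15}$ ($u{\left(b \right)} = \frac{b}{\left(-1\right) \left(-5\right)} + \frac{b}{-3} = \frac{b}{5} + b \left(- \frac{1}{3}\right) = b \frac{1}{5} - \frac{b}{3} = \frac{b}{5} - \frac{b}{3} = - \frac{2 b}{15}$)
$\left(a + u{\left(-28 - -23 \right)}\right) - 1618 = \left(-159 - \frac{2 \left(-28 - -23\right)}{15}\right) - 1618 = \left(-159 - \frac{2 \left(-28 + 23\right)}{15}\right) - 1618 = \left(-159 - - \frac{2}{3}\right) - 1618 = \left(-159 + \frac{2}{3}\right) - 1618 = - \frac{475}{3} - 1618 = - \frac{5329}{3}$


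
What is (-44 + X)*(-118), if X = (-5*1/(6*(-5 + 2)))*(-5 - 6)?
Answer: 49973/9 ≈ 5552.6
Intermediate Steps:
X = -55/18 (X = -5/(6*(-3))*(-11) = -5/(-18)*(-11) = -5*(-1/18)*(-11) = (5/18)*(-11) = -55/18 ≈ -3.0556)
(-44 + X)*(-118) = (-44 - 55/18)*(-118) = -847/18*(-118) = 49973/9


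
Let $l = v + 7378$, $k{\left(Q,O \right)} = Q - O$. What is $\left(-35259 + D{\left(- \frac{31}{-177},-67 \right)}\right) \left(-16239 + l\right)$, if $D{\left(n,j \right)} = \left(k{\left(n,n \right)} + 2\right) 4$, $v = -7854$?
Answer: $589220465$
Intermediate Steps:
$D{\left(n,j \right)} = 8$ ($D{\left(n,j \right)} = \left(\left(n - n\right) + 2\right) 4 = \left(0 + 2\right) 4 = 2 \cdot 4 = 8$)
$l = -476$ ($l = -7854 + 7378 = -476$)
$\left(-35259 + D{\left(- \frac{31}{-177},-67 \right)}\right) \left(-16239 + l\right) = \left(-35259 + 8\right) \left(-16239 - 476\right) = \left(-35251\right) \left(-16715\right) = 589220465$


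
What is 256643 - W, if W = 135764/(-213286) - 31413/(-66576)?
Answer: 607377220110699/2366621456 ≈ 2.5664e+5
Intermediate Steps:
W = -389778491/2366621456 (W = 135764*(-1/213286) - 31413*(-1/66576) = -67882/106643 + 10471/22192 = -389778491/2366621456 ≈ -0.16470)
256643 - W = 256643 - 1*(-389778491/2366621456) = 256643 + 389778491/2366621456 = 607377220110699/2366621456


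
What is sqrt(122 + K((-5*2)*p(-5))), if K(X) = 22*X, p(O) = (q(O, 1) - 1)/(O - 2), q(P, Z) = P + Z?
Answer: I*sqrt(1722)/7 ≈ 5.9281*I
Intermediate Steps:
p(O) = O/(-2 + O) (p(O) = ((O + 1) - 1)/(O - 2) = ((1 + O) - 1)/(-2 + O) = O/(-2 + O))
sqrt(122 + K((-5*2)*p(-5))) = sqrt(122 + 22*((-5*2)*(-5/(-2 - 5)))) = sqrt(122 + 22*(-(-50)/(-7))) = sqrt(122 + 22*(-(-50)*(-1)/7)) = sqrt(122 + 22*(-10*5/7)) = sqrt(122 + 22*(-50/7)) = sqrt(122 - 1100/7) = sqrt(-246/7) = I*sqrt(1722)/7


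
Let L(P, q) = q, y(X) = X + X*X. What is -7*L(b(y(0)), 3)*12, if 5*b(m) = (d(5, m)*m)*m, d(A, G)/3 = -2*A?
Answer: -252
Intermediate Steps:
d(A, G) = -6*A (d(A, G) = 3*(-2*A) = -6*A)
y(X) = X + X²
b(m) = -6*m² (b(m) = (((-6*5)*m)*m)/5 = ((-30*m)*m)/5 = (-30*m²)/5 = -6*m²)
-7*L(b(y(0)), 3)*12 = -7*3*12 = -21*12 = -252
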